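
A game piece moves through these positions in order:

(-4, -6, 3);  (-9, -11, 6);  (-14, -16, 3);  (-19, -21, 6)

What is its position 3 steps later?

(-34, -36, 3)

First: linear, -5 per step → -34 at step 6.
Second: linear, -5 per step → -36 at step 6.
Third: cycles through 3, 6 every 2 steps. Step 6 lands at position 0 of the cycle → 3.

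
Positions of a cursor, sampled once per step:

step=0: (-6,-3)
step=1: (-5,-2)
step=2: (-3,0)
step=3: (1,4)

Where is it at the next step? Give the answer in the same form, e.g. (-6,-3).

(9,12)

Step-to-step displacements: (+1,+1), (+2,+2), (+4,+4); each is 2× the previous.
step 4: (1,4) + (+8,+8) → (9,12)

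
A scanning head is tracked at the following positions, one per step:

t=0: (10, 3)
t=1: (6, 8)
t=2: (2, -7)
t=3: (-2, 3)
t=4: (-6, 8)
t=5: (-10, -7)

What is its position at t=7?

(-18, 8)

First: linear, -4 per step → -18 at step 7.
Second: cycles through 3, 8, -7 every 3 steps. Step 7 lands at position 1 of the cycle → 8.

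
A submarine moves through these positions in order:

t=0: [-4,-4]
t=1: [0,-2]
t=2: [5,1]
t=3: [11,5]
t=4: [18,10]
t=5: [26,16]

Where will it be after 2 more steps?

Successive displacements: [+4,+2], [+5,+3], [+6,+4], [+7,+5], [+8,+6] — each changes by [+1,+1].
step 6: [26,16] + [+9,+7] → [35,23]
step 7: [35,23] + [+10,+8] → [45,31]

[45,31]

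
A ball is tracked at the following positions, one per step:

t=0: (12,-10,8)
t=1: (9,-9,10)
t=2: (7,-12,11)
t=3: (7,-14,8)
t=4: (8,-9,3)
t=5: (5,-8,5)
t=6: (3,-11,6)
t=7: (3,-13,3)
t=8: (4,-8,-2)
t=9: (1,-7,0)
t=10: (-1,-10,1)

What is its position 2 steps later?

(0,-7,-7)

Step-to-step displacements: (-3,+1,+2), (-2,-3,+1), (+0,-2,-3), (+1,+5,-5), (-3,+1,+2), (-2,-3,+1), (+0,-2,-3), (+1,+5,-5), (-3,+1,+2), (-2,-3,+1) — a repeating cycle of length 4.
step 11: apply (+0,-2,-3) → (-1,-12,-2)
step 12: apply (+1,+5,-5) → (0,-7,-7)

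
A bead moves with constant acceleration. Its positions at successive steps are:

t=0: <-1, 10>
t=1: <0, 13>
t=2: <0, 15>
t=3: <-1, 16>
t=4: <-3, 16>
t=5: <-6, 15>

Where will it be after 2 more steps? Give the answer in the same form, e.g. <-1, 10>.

Taking differences between consecutive positions: <+1, +3>, <+0, +2>, <-1, +1>, <-2, +0>, <-3, -1>. These grow by <-1, -1> each step.
step 6: <-6, 15> + <-4, -2> → <-10, 13>
step 7: <-10, 13> + <-5, -3> → <-15, 10>

<-15, 10>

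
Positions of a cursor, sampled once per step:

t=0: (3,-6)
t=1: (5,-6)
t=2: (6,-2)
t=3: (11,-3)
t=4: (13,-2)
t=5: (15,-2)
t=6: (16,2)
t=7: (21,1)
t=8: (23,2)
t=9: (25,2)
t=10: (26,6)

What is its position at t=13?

(35,6)

The moves between consecutive positions are (+2,+0), (+1,+4), (+5,-1), (+2,+1), (+2,+0), (+1,+4), (+5,-1), (+2,+1), (+2,+0), (+1,+4); they repeat the 4-cycle [(+2,+0), (+1,+4), (+5,-1), (+2,+1)].
step 11: apply (+5,-1) → (31,5)
step 12: apply (+2,+1) → (33,6)
step 13: apply (+2,+0) → (35,6)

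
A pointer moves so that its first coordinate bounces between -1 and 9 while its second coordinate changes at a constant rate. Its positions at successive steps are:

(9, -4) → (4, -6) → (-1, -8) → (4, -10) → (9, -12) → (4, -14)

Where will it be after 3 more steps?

The first coordinate reflects between -1 and 9, moving 5 per step.
  step 6: 4 → -1
  step 7: -1 → 4
  step 8: 4 → 9
The second coordinate changes by -2 each step: at step 8 it is -20.

(9, -20)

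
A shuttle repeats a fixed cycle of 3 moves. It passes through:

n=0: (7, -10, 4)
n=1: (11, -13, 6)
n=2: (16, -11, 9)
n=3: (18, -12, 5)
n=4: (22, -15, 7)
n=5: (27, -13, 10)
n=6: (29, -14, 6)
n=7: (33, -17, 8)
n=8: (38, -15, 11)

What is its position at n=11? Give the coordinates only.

(49, -17, 12)

Step-to-step displacements: (+4, -3, +2), (+5, +2, +3), (+2, -1, -4), (+4, -3, +2), (+5, +2, +3), (+2, -1, -4), (+4, -3, +2), (+5, +2, +3) — a repeating cycle of length 3.
step 9: apply (+2, -1, -4) → (40, -16, 7)
step 10: apply (+4, -3, +2) → (44, -19, 9)
step 11: apply (+5, +2, +3) → (49, -17, 12)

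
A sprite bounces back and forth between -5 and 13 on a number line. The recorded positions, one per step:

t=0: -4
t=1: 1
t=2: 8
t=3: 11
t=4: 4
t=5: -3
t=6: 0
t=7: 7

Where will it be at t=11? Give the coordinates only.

The value travels 7 per step and bounces off the walls at -5 and 13.
  step 8: 7 → 12
  step 9: 12 → 5
  step 10: 5 → -2
  step 11: -2 → -1

-1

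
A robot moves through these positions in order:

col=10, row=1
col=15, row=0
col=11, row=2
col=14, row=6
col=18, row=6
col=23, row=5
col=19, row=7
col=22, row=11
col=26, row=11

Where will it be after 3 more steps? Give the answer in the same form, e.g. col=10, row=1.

The moves between consecutive positions are (+5, -1), (-4, +2), (+3, +4), (+4, +0), (+5, -1), (-4, +2), (+3, +4), (+4, +0); they repeat the 4-cycle [(+5, -1), (-4, +2), (+3, +4), (+4, +0)].
step 9: apply (+5, -1) → col=31, row=10
step 10: apply (-4, +2) → col=27, row=12
step 11: apply (+3, +4) → col=30, row=16

col=30, row=16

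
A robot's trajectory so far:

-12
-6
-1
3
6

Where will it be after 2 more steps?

Taking differences between consecutive positions: +6, +5, +4, +3. These grow by -1 each step.
step 5: 6 + 2 → 8
step 6: 8 + 1 → 9

9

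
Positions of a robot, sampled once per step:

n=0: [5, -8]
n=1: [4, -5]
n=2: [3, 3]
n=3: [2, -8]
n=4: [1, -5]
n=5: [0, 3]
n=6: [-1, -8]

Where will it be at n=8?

[-3, 3]

First: linear, -1 per step → -3 at step 8.
Second: cycles through -8, -5, 3 every 3 steps. Step 8 lands at position 2 of the cycle → 3.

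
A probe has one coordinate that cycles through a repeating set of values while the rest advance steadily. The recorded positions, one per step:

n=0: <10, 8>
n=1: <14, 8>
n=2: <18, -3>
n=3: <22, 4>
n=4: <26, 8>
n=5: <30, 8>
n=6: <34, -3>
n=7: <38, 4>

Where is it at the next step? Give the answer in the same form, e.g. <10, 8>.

<42, 8>

First: linear, +4 per step → 42 at step 8.
Second: cycles through 8, 8, -3, 4 every 4 steps. Step 8 lands at position 0 of the cycle → 8.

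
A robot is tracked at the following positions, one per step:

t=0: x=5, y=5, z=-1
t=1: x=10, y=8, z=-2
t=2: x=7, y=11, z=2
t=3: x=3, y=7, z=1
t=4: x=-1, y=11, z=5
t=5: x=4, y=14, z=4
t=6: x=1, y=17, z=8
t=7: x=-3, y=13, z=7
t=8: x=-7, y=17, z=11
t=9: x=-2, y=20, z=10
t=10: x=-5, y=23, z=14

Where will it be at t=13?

x=-8, y=26, z=16

Step-to-step displacements: (+5, +3, -1), (-3, +3, +4), (-4, -4, -1), (-4, +4, +4), (+5, +3, -1), (-3, +3, +4), (-4, -4, -1), (-4, +4, +4), (+5, +3, -1), (-3, +3, +4) — a repeating cycle of length 4.
step 11: apply (-4, -4, -1) → x=-9, y=19, z=13
step 12: apply (-4, +4, +4) → x=-13, y=23, z=17
step 13: apply (+5, +3, -1) → x=-8, y=26, z=16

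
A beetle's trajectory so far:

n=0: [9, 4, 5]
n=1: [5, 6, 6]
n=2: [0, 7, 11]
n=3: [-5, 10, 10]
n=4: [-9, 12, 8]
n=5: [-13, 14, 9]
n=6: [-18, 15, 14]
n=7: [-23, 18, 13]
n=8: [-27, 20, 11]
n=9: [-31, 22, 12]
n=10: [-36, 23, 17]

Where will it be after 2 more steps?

[-45, 28, 14]

Step-to-step displacements: [-4, +2, +1], [-5, +1, +5], [-5, +3, -1], [-4, +2, -2], [-4, +2, +1], [-5, +1, +5], [-5, +3, -1], [-4, +2, -2], [-4, +2, +1], [-5, +1, +5] — a repeating cycle of length 4.
step 11: apply [-5, +3, -1] → [-41, 26, 16]
step 12: apply [-4, +2, -2] → [-45, 28, 14]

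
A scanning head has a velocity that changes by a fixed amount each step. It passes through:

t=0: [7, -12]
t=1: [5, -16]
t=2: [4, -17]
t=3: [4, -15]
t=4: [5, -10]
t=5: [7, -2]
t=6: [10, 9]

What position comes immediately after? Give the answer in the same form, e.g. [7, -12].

Taking differences between consecutive positions: [-2, -4], [-1, -1], [+0, +2], [+1, +5], [+2, +8], [+3, +11]. These grow by [+1, +3] each step.
step 7: [10, 9] + [+4, +14] → [14, 23]

[14, 23]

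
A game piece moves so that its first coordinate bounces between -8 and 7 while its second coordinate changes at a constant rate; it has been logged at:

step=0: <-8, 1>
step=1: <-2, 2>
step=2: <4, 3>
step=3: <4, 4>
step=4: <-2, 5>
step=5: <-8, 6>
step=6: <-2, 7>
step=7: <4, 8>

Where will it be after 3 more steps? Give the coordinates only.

The first coordinate travels 6 per step and bounces off the walls at -8 and 7.
  step 8: 4 → 4
  step 9: 4 → -2
  step 10: -2 → -8
The second coordinate changes by +1 each step: at step 10 it is 11.

<-8, 11>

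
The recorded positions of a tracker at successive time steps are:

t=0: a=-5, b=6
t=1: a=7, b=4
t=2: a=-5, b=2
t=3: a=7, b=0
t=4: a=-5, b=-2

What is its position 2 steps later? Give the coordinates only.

a=-5, b=-6

A: cycles through -5, 7 every 2 steps. Step 6 lands at position 0 of the cycle → -5.
B: linear, -2 per step → -6 at step 6.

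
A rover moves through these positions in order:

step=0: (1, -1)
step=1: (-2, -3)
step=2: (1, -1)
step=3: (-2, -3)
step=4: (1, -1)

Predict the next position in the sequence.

(-2, -3)

Consecutive displacements (-3, -2), (+3, +2), (-3, -2), (+3, +2) scale by a factor of -1 each step.
step 5: (1, -1) + (-3, -2) → (-2, -3)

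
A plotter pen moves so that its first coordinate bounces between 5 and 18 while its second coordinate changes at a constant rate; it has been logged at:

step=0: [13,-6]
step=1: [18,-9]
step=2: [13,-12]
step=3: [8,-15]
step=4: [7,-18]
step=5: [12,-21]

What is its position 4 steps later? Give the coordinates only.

The first coordinate reflects between 5 and 18, moving 5 per step.
  step 6: 12 → 17
  step 7: 17 → 14
  step 8: 14 → 9
  step 9: 9 → 6
The second coordinate changes by -3 each step: at step 9 it is -33.

[6,-33]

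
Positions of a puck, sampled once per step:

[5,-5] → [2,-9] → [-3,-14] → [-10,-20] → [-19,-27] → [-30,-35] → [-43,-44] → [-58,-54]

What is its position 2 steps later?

Taking differences between consecutive positions: [-3,-4], [-5,-5], [-7,-6], [-9,-7], [-11,-8], [-13,-9], [-15,-10]. These grow by [-2,-1] each step.
step 8: [-58,-54] + [-17,-11] → [-75,-65]
step 9: [-75,-65] + [-19,-12] → [-94,-77]

[-94,-77]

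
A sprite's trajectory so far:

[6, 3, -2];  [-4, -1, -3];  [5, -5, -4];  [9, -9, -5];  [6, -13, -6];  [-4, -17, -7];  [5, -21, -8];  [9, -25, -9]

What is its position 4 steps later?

The first coordinate repeats the cycle [6, -4, 5, 9] with period 4; step 11 mod 4 = 3, giving 9.
The second coordinate changes by -4 each step, so at step 11 it is 3 + 11·(-4) = -41.
The third coordinate changes by -1 each step, so at step 11 it is -2 + 11·(-1) = -13.

[9, -41, -13]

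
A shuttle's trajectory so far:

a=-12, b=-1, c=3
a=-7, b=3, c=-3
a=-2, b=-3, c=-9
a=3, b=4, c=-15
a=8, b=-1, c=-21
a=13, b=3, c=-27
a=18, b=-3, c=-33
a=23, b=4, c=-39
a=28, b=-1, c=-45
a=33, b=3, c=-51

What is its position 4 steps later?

A: linear, +5 per step → 53 at step 13.
B: cycles through -1, 3, -3, 4 every 4 steps. Step 13 lands at position 1 of the cycle → 3.
C: linear, -6 per step → -75 at step 13.

a=53, b=3, c=-75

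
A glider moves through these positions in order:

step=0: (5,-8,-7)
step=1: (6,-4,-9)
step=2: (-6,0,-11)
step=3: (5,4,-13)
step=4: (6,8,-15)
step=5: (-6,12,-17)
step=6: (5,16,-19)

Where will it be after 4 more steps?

(6,32,-27)

First: cycles through 5, 6, -6 every 3 steps. Step 10 lands at position 1 of the cycle → 6.
Second: linear, +4 per step → 32 at step 10.
Third: linear, -2 per step → -27 at step 10.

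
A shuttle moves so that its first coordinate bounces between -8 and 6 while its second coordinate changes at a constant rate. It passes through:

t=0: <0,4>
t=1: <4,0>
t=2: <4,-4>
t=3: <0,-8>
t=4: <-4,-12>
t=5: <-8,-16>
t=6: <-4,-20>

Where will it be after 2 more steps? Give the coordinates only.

The first coordinate travels 4 per step and bounces off the walls at -8 and 6.
  step 7: -4 → 0
  step 8: 0 → 4
The second coordinate changes by -4 each step: at step 8 it is -28.

<4,-28>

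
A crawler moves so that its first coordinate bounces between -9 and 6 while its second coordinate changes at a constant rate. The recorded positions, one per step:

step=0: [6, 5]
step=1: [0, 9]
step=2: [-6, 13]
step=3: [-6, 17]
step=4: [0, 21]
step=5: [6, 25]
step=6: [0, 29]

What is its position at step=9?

[0, 41]

The first coordinate travels 6 per step and bounces off the walls at -9 and 6.
  step 7: 0 → -6
  step 8: -6 → -6
  step 9: -6 → 0
The second coordinate changes by +4 each step: at step 9 it is 41.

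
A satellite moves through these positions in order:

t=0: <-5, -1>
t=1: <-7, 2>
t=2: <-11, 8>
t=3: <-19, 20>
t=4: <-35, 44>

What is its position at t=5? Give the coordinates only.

<-67, 92>

Step-to-step displacements: <-2, +3>, <-4, +6>, <-8, +12>, <-16, +24>; each is 2× the previous.
step 5: <-35, 44> + <-32, +48> → <-67, 92>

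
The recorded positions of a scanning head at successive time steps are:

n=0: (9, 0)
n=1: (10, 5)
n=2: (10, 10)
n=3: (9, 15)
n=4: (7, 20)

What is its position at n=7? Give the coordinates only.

(-5, 35)

Successive displacements: (+1, +5), (+0, +5), (-1, +5), (-2, +5) — each changes by (-1, +0).
step 5: (7, 20) + (-3, +5) → (4, 25)
step 6: (4, 25) + (-4, +5) → (0, 30)
step 7: (0, 30) + (-5, +5) → (-5, 35)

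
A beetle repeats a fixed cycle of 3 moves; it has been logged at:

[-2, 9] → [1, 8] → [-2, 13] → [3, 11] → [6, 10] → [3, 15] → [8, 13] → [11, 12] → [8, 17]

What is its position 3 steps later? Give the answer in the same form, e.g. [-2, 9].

Step-to-step displacements: [+3, -1], [-3, +5], [+5, -2], [+3, -1], [-3, +5], [+5, -2], [+3, -1], [-3, +5] — a repeating cycle of length 3.
step 9: apply [+5, -2] → [13, 15]
step 10: apply [+3, -1] → [16, 14]
step 11: apply [-3, +5] → [13, 19]

[13, 19]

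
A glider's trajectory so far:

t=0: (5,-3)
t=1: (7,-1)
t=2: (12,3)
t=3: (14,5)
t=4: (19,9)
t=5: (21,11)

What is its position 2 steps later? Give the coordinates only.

(28,17)

The moves between consecutive positions are (+2,+2), (+5,+4), (+2,+2), (+5,+4), (+2,+2); they repeat the 2-cycle [(+2,+2), (+5,+4)].
step 6: apply (+5,+4) → (26,15)
step 7: apply (+2,+2) → (28,17)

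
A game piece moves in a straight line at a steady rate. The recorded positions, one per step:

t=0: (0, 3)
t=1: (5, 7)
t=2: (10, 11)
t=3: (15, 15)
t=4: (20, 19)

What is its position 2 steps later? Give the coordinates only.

(30, 27)

The position changes by (+5, +4) every step.
step 5: (20, 19) + (+5, +4) → (25, 23)
step 6: (25, 23) + (+5, +4) → (30, 27)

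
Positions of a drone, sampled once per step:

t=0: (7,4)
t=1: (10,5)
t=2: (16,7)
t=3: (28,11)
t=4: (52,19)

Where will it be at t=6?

(196,67)

Consecutive displacements (+3,+1), (+6,+2), (+12,+4), (+24,+8) scale by a factor of 2 each step.
step 5: (52,19) + (+48,+16) → (100,35)
step 6: (100,35) + (+96,+32) → (196,67)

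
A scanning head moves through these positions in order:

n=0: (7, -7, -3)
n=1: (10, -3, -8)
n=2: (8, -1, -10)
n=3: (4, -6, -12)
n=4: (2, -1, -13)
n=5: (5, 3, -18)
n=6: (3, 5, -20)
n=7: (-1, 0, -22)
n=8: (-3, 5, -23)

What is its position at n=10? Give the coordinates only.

(-2, 11, -30)

Differencing gives (+3, +4, -5), (-2, +2, -2), (-4, -5, -2), (-2, +5, -1), (+3, +4, -5), (-2, +2, -2), (-4, -5, -2), (-2, +5, -1). This is the pattern (+3, +4, -5), (-2, +2, -2), (-4, -5, -2), (-2, +5, -1) repeated.
step 9: apply (+3, +4, -5) → (0, 9, -28)
step 10: apply (-2, +2, -2) → (-2, 11, -30)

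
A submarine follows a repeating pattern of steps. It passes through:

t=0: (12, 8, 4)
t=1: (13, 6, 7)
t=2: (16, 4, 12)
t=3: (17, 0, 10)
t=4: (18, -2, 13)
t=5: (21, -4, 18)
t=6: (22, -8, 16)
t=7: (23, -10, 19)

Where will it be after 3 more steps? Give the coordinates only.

The moves between consecutive positions are (+1, -2, +3), (+3, -2, +5), (+1, -4, -2), (+1, -2, +3), (+3, -2, +5), (+1, -4, -2), (+1, -2, +3); they repeat the 3-cycle [(+1, -2, +3), (+3, -2, +5), (+1, -4, -2)].
step 8: apply (+3, -2, +5) → (26, -12, 24)
step 9: apply (+1, -4, -2) → (27, -16, 22)
step 10: apply (+1, -2, +3) → (28, -18, 25)

(28, -18, 25)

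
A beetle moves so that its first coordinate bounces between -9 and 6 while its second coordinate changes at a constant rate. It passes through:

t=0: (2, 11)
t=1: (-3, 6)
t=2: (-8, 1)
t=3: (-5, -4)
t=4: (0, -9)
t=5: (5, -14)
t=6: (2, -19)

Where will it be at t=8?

(-8, -29)

The first coordinate reflects between -9 and 6, moving 5 per step.
  step 7: 2 → -3
  step 8: -3 → -8
The second coordinate changes by -5 each step: at step 8 it is -29.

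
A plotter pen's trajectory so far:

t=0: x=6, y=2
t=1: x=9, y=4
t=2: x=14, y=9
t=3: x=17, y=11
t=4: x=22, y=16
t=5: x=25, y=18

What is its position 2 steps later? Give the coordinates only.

Differencing gives (+3,+2), (+5,+5), (+3,+2), (+5,+5), (+3,+2). This is the pattern (+3,+2), (+5,+5) repeated.
step 6: apply (+5,+5) → x=30, y=23
step 7: apply (+3,+2) → x=33, y=25

x=33, y=25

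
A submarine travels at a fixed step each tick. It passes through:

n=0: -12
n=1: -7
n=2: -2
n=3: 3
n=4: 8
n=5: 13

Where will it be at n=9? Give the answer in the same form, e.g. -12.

Constant displacement of +5 per step.
step 6: 13 + 5 → 18
step 7: 18 + 5 → 23
step 8: 23 + 5 → 28
step 9: 28 + 5 → 33

33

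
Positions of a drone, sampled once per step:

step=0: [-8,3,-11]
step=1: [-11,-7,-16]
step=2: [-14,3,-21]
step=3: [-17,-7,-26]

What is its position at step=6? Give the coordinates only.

First: linear, -3 per step → -26 at step 6.
Second: cycles through 3, -7 every 2 steps. Step 6 lands at position 0 of the cycle → 3.
Third: linear, -5 per step → -41 at step 6.

[-26,3,-41]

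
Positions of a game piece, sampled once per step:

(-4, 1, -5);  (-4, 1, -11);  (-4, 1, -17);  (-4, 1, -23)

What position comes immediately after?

(-4, 1, -29)

The position changes by (+0, +0, -6) every step.
step 4: (-4, 1, -23) + (+0, +0, -6) → (-4, 1, -29)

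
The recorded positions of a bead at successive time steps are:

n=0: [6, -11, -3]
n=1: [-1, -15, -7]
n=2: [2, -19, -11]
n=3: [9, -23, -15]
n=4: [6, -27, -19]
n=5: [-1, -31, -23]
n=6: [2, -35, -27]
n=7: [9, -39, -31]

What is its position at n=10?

[2, -51, -43]

The first coordinate repeats the cycle [6, -1, 2, 9] with period 4; step 10 mod 4 = 2, giving 2.
The second coordinate changes by -4 each step, so at step 10 it is -11 + 10·(-4) = -51.
The third coordinate changes by -4 each step, so at step 10 it is -3 + 10·(-4) = -43.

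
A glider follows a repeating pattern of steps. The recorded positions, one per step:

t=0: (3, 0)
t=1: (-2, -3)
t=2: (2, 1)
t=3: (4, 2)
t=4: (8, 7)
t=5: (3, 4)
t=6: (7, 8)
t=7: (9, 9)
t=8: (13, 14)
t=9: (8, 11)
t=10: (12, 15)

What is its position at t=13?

(13, 18)

Differencing gives (-5, -3), (+4, +4), (+2, +1), (+4, +5), (-5, -3), (+4, +4), (+2, +1), (+4, +5), (-5, -3), (+4, +4). This is the pattern (-5, -3), (+4, +4), (+2, +1), (+4, +5) repeated.
step 11: apply (+2, +1) → (14, 16)
step 12: apply (+4, +5) → (18, 21)
step 13: apply (-5, -3) → (13, 18)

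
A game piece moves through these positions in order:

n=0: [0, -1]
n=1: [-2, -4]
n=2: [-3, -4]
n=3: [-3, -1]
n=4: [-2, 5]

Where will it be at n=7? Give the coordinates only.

First differences are [-2, -3], [-1, +0], [+0, +3], [+1, +6]; their common second difference is [+1, +3] (constant acceleration).
step 5: [-2, 5] + [+2, +9] → [0, 14]
step 6: [0, 14] + [+3, +12] → [3, 26]
step 7: [3, 26] + [+4, +15] → [7, 41]

[7, 41]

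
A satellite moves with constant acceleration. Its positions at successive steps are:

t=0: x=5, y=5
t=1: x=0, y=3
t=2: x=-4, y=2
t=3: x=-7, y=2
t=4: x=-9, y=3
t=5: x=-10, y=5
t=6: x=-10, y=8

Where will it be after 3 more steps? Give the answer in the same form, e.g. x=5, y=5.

x=-4, y=23

Taking differences between consecutive positions: (-5, -2), (-4, -1), (-3, +0), (-2, +1), (-1, +2), (+0, +3). These grow by (+1, +1) each step.
step 7: x=-10, y=8 + (+1, +4) → x=-9, y=12
step 8: x=-9, y=12 + (+2, +5) → x=-7, y=17
step 9: x=-7, y=17 + (+3, +6) → x=-4, y=23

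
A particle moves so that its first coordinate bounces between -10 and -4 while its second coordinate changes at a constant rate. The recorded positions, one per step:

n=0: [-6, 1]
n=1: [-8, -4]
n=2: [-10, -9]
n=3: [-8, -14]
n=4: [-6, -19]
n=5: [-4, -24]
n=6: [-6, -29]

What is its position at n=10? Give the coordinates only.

The first coordinate reflects between -10 and -4, moving 2 per step.
  step 7: -6 → -8
  step 8: -8 → -10
  step 9: -10 → -8
  step 10: -8 → -6
The second coordinate changes by -5 each step: at step 10 it is -49.

[-6, -49]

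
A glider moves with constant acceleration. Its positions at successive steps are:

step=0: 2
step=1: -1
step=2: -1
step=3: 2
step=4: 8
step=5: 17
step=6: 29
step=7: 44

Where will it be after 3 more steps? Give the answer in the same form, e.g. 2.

107

Successive displacements: -3, +0, +3, +6, +9, +12, +15 — each changes by +3.
step 8: 44 + 18 → 62
step 9: 62 + 21 → 83
step 10: 83 + 24 → 107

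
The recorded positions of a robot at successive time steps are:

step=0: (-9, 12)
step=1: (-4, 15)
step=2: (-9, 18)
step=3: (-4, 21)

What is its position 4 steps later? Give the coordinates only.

First: cycles through -9, -4 every 2 steps. Step 7 lands at position 1 of the cycle → -4.
Second: linear, +3 per step → 33 at step 7.

(-4, 33)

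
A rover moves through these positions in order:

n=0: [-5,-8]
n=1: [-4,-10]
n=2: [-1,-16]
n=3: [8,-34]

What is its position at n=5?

[116,-250]

Step-to-step displacements: [+1,-2], [+3,-6], [+9,-18]; each is 3× the previous.
step 4: [8,-34] + [+27,-54] → [35,-88]
step 5: [35,-88] + [+81,-162] → [116,-250]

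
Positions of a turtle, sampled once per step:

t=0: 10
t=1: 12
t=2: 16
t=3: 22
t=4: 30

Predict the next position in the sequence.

40

Successive displacements: +2, +4, +6, +8 — each changes by +2.
step 5: 30 + 10 → 40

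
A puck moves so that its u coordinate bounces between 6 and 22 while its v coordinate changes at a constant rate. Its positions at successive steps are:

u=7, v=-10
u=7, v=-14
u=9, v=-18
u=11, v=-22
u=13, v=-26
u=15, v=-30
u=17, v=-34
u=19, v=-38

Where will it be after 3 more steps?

The u coordinate travels 2 per step and bounces off the walls at 6 and 22.
  step 8: 19 → 21
  step 9: 21 → 21
  step 10: 21 → 19
The v coordinate changes by -4 each step: at step 10 it is -50.

u=19, v=-50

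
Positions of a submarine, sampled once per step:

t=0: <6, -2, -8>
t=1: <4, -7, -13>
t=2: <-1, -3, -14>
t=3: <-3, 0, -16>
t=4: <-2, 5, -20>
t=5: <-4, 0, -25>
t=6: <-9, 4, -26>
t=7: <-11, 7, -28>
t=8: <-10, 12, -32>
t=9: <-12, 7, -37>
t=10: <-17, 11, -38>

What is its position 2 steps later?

Differencing gives <-2, -5, -5>, <-5, +4, -1>, <-2, +3, -2>, <+1, +5, -4>, <-2, -5, -5>, <-5, +4, -1>, <-2, +3, -2>, <+1, +5, -4>, <-2, -5, -5>, <-5, +4, -1>. This is the pattern <-2, -5, -5>, <-5, +4, -1>, <-2, +3, -2>, <+1, +5, -4> repeated.
step 11: apply <-2, +3, -2> → <-19, 14, -40>
step 12: apply <+1, +5, -4> → <-18, 19, -44>

<-18, 19, -44>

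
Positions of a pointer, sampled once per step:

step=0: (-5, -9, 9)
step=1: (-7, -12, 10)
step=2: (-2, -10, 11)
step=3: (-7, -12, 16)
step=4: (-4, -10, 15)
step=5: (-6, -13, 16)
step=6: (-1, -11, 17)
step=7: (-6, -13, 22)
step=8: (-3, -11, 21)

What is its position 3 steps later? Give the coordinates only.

Step-to-step displacements: (-2, -3, +1), (+5, +2, +1), (-5, -2, +5), (+3, +2, -1), (-2, -3, +1), (+5, +2, +1), (-5, -2, +5), (+3, +2, -1) — a repeating cycle of length 4.
step 9: apply (-2, -3, +1) → (-5, -14, 22)
step 10: apply (+5, +2, +1) → (0, -12, 23)
step 11: apply (-5, -2, +5) → (-5, -14, 28)

(-5, -14, 28)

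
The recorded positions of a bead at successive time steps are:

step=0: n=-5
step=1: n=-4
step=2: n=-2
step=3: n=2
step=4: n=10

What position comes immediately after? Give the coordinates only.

n=26

Step-to-step displacements: +1, +2, +4, +8; each is 2× the previous.
step 5: 10 + 16 → n=26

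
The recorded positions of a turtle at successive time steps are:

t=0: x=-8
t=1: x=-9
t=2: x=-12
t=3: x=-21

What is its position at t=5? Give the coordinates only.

Step-to-step displacements: -1, -3, -9; each is 3× the previous.
step 4: -21 − 27 → x=-48
step 5: -48 − 81 → x=-129

x=-129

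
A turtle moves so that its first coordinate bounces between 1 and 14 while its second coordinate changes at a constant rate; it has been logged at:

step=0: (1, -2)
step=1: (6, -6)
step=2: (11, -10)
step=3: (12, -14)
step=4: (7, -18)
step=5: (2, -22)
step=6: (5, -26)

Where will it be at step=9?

(8, -38)

The first coordinate travels 5 per step and bounces off the walls at 1 and 14.
  step 7: 5 → 10
  step 8: 10 → 13
  step 9: 13 → 8
The second coordinate changes by -4 each step: at step 9 it is -38.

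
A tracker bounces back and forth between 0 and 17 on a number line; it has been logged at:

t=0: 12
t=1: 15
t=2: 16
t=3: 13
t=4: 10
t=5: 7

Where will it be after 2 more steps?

1

The value travels 3 per step and bounces off the walls at 0 and 17.
  step 6: 7 → 4
  step 7: 4 → 1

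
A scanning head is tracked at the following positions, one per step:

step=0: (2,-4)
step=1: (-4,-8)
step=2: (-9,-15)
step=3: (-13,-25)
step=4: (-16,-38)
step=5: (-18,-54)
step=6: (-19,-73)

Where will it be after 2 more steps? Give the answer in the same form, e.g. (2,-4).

(-18,-120)

Taking differences between consecutive positions: (-6,-4), (-5,-7), (-4,-10), (-3,-13), (-2,-16), (-1,-19). These grow by (+1,-3) each step.
step 7: (-19,-73) + (+0,-22) → (-19,-95)
step 8: (-19,-95) + (+1,-25) → (-18,-120)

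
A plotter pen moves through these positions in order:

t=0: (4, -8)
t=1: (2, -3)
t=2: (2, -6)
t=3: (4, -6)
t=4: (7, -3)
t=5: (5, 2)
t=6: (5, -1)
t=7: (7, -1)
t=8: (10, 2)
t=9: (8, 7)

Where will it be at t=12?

(13, 7)

Differencing gives (-2, +5), (+0, -3), (+2, +0), (+3, +3), (-2, +5), (+0, -3), (+2, +0), (+3, +3), (-2, +5). This is the pattern (-2, +5), (+0, -3), (+2, +0), (+3, +3) repeated.
step 10: apply (+0, -3) → (8, 4)
step 11: apply (+2, +0) → (10, 4)
step 12: apply (+3, +3) → (13, 7)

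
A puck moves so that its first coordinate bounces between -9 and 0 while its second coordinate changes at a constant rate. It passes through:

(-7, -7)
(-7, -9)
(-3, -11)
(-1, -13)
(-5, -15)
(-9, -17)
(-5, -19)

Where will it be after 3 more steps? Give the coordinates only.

(-7, -25)

The first coordinate travels 4 per step and bounces off the walls at -9 and 0.
  step 7: -5 → -1
  step 8: -1 → -3
  step 9: -3 → -7
The second coordinate changes by -2 each step: at step 9 it is -25.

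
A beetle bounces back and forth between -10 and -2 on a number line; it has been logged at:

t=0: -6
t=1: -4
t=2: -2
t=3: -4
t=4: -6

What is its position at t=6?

-10

The value travels 2 per step and bounces off the walls at -10 and -2.
  step 5: -6 → -8
  step 6: -8 → -10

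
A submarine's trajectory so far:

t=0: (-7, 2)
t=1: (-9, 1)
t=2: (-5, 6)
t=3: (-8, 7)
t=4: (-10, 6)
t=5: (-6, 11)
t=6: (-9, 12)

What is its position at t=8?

(-7, 16)

The moves between consecutive positions are (-2, -1), (+4, +5), (-3, +1), (-2, -1), (+4, +5), (-3, +1); they repeat the 3-cycle [(-2, -1), (+4, +5), (-3, +1)].
step 7: apply (-2, -1) → (-11, 11)
step 8: apply (+4, +5) → (-7, 16)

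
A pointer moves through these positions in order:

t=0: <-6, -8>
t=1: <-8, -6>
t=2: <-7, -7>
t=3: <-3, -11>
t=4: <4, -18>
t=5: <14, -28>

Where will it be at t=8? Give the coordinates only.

Successive displacements: <-2, +2>, <+1, -1>, <+4, -4>, <+7, -7>, <+10, -10> — each changes by <+3, -3>.
step 6: <14, -28> + <+13, -13> → <27, -41>
step 7: <27, -41> + <+16, -16> → <43, -57>
step 8: <43, -57> + <+19, -19> → <62, -76>

<62, -76>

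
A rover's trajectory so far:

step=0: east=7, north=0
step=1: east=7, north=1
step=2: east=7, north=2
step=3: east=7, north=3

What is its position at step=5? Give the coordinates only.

Each step adds (+0, +1) to the position.
step 4: east=7, north=3 + (+0, +1) → east=7, north=4
step 5: east=7, north=4 + (+0, +1) → east=7, north=5

east=7, north=5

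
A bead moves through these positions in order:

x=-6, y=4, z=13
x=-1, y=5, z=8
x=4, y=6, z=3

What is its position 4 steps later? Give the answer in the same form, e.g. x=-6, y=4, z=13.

x=24, y=10, z=-17

Each step adds (+5, +1, -5) to the position.
step 3: x=4, y=6, z=3 + (+5, +1, -5) → x=9, y=7, z=-2
step 4: x=9, y=7, z=-2 + (+5, +1, -5) → x=14, y=8, z=-7
step 5: x=14, y=8, z=-7 + (+5, +1, -5) → x=19, y=9, z=-12
step 6: x=19, y=9, z=-12 + (+5, +1, -5) → x=24, y=10, z=-17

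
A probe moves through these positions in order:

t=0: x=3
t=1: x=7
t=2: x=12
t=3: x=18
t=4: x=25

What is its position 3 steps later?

Taking differences between consecutive positions: +4, +5, +6, +7. These grow by +1 each step.
step 5: 25 + 8 → x=33
step 6: 33 + 9 → x=42
step 7: 42 + 10 → x=52

x=52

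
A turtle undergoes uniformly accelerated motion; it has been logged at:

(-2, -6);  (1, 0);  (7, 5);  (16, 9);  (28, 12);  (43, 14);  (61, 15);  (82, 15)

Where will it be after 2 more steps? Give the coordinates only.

First differences are (+3, +6), (+6, +5), (+9, +4), (+12, +3), (+15, +2), (+18, +1), (+21, +0); their common second difference is (+3, -1) (constant acceleration).
step 8: (82, 15) + (+24, -1) → (106, 14)
step 9: (106, 14) + (+27, -2) → (133, 12)

(133, 12)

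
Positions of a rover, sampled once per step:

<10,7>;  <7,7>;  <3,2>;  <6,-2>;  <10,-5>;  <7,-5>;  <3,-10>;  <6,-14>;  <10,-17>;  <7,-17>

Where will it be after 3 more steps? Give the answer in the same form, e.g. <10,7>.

Step-to-step displacements: <-3,+0>, <-4,-5>, <+3,-4>, <+4,-3>, <-3,+0>, <-4,-5>, <+3,-4>, <+4,-3>, <-3,+0> — a repeating cycle of length 4.
step 10: apply <-4,-5> → <3,-22>
step 11: apply <+3,-4> → <6,-26>
step 12: apply <+4,-3> → <10,-29>

<10,-29>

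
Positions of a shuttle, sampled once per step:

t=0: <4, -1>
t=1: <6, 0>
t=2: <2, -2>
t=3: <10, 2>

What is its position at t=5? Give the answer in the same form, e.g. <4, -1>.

The jumps are <+2, +1>, <-4, -2>, <+8, +4> — a geometric progression with ratio -2.
step 4: <10, 2> + <-16, -8> → <-6, -6>
step 5: <-6, -6> + <+32, +16> → <26, 10>

<26, 10>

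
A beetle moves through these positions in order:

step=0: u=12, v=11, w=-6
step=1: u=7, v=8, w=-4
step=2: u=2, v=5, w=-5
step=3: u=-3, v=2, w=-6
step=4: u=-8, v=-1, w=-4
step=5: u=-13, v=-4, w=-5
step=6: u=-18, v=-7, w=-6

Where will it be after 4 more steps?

u=-38, v=-19, w=-4

The u coordinate changes by -5 each step, so at step 10 it is 12 + 10·(-5) = -38.
The v coordinate changes by -3 each step, so at step 10 it is 11 + 10·(-3) = -19.
The w coordinate repeats the cycle [-6, -4, -5] with period 3; step 10 mod 3 = 1, giving -4.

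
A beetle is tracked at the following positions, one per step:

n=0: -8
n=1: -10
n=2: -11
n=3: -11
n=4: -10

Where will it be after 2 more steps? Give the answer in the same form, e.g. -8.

Taking differences between consecutive positions: -2, -1, +0, +1. These grow by +1 each step.
step 5: -10 + 2 → -8
step 6: -8 + 3 → -5

-5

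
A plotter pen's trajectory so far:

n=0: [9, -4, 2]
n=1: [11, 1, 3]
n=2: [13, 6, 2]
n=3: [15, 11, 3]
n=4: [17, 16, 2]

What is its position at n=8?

[25, 36, 2]

The first coordinate changes by +2 each step, so at step 8 it is 9 + 8·(2) = 25.
The second coordinate changes by +5 each step, so at step 8 it is -4 + 8·(5) = 36.
The third coordinate repeats the cycle [2, 3] with period 2; step 8 mod 2 = 0, giving 2.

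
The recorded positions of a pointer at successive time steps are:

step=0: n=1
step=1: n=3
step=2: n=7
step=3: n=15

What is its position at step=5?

Consecutive displacements +2, +4, +8 scale by a factor of 2 each step.
step 4: 15 + 16 → n=31
step 5: 31 + 32 → n=63

n=63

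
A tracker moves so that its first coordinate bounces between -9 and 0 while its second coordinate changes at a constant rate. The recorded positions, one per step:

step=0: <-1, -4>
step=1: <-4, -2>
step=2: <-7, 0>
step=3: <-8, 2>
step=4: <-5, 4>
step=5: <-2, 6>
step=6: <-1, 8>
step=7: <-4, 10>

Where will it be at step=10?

<-5, 16>

The first coordinate reflects between -9 and 0, moving 3 per step.
  step 8: -4 → -7
  step 9: -7 → -8
  step 10: -8 → -5
The second coordinate changes by +2 each step: at step 10 it is 16.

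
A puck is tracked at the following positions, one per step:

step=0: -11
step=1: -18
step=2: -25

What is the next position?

Constant displacement of -7 per step.
step 3: -25 − 7 → -32

-32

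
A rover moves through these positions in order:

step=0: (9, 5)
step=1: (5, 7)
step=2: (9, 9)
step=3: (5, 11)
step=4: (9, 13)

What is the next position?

First: cycles through 9, 5 every 2 steps. Step 5 lands at position 1 of the cycle → 5.
Second: linear, +2 per step → 15 at step 5.

(5, 15)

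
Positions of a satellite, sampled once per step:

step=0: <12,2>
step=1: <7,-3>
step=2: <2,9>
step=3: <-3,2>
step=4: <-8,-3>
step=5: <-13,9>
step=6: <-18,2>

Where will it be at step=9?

First: linear, -5 per step → -33 at step 9.
Second: cycles through 2, -3, 9 every 3 steps. Step 9 lands at position 0 of the cycle → 2.

<-33,2>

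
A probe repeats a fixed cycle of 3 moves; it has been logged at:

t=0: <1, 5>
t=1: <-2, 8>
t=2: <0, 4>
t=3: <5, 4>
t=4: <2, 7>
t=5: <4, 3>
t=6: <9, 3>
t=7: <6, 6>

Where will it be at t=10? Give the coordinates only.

<10, 5>

The moves between consecutive positions are <-3, +3>, <+2, -4>, <+5, +0>, <-3, +3>, <+2, -4>, <+5, +0>, <-3, +3>; they repeat the 3-cycle [<-3, +3>, <+2, -4>, <+5, +0>].
step 8: apply <+2, -4> → <8, 2>
step 9: apply <+5, +0> → <13, 2>
step 10: apply <-3, +3> → <10, 5>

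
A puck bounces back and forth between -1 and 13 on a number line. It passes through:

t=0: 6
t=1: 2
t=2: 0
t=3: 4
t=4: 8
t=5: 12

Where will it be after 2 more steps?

The value travels 4 per step and bounces off the walls at -1 and 13.
  step 6: 12 → 10
  step 7: 10 → 6

6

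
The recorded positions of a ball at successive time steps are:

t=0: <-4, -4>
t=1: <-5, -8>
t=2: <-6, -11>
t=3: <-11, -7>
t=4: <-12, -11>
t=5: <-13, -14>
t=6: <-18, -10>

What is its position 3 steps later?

<-25, -13>

Differencing gives <-1, -4>, <-1, -3>, <-5, +4>, <-1, -4>, <-1, -3>, <-5, +4>. This is the pattern <-1, -4>, <-1, -3>, <-5, +4> repeated.
step 7: apply <-1, -4> → <-19, -14>
step 8: apply <-1, -3> → <-20, -17>
step 9: apply <-5, +4> → <-25, -13>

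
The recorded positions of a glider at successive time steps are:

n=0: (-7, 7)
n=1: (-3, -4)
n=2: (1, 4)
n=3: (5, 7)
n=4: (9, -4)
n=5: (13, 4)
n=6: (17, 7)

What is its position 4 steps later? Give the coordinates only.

(33, -4)

The first coordinate changes by +4 each step, so at step 10 it is -7 + 10·(4) = 33.
The second coordinate repeats the cycle [7, -4, 4] with period 3; step 10 mod 3 = 1, giving -4.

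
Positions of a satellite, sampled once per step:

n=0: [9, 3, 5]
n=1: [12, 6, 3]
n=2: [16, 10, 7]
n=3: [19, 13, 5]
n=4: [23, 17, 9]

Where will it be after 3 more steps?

Step-to-step displacements: [+3, +3, -2], [+4, +4, +4], [+3, +3, -2], [+4, +4, +4] — a repeating cycle of length 2.
step 5: apply [+3, +3, -2] → [26, 20, 7]
step 6: apply [+4, +4, +4] → [30, 24, 11]
step 7: apply [+3, +3, -2] → [33, 27, 9]

[33, 27, 9]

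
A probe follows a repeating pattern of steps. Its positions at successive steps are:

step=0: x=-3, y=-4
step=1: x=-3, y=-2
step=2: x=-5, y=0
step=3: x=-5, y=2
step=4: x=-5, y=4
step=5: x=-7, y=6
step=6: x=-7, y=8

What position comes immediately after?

Step-to-step displacements: (+0, +2), (-2, +2), (+0, +2), (+0, +2), (-2, +2), (+0, +2) — a repeating cycle of length 3.
step 7: apply (+0, +2) → x=-7, y=10

x=-7, y=10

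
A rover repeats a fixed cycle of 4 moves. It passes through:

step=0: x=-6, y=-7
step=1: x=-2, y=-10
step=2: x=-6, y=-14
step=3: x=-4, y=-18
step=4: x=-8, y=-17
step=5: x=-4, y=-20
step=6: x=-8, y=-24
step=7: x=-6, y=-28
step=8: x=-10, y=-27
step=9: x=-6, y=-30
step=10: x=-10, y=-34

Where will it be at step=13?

x=-8, y=-40

Step-to-step displacements: (+4, -3), (-4, -4), (+2, -4), (-4, +1), (+4, -3), (-4, -4), (+2, -4), (-4, +1), (+4, -3), (-4, -4) — a repeating cycle of length 4.
step 11: apply (+2, -4) → x=-8, y=-38
step 12: apply (-4, +1) → x=-12, y=-37
step 13: apply (+4, -3) → x=-8, y=-40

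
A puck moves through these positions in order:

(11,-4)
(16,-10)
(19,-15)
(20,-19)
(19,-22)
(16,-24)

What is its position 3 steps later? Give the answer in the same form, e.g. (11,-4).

Successive displacements: (+5,-6), (+3,-5), (+1,-4), (-1,-3), (-3,-2) — each changes by (-2,+1).
step 6: (16,-24) + (-5,-1) → (11,-25)
step 7: (11,-25) + (-7,+0) → (4,-25)
step 8: (4,-25) + (-9,+1) → (-5,-24)

(-5,-24)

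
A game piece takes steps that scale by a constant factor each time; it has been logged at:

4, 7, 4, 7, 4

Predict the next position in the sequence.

Step-to-step displacements: +3, -3, +3, -3; each is -1× the previous.
step 5: 4 + 3 → 7

7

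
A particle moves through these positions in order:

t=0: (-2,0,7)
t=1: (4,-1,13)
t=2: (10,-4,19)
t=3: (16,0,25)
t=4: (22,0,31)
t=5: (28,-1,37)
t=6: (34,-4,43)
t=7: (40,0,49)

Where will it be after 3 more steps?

First: linear, +6 per step → 58 at step 10.
Second: cycles through 0, -1, -4, 0 every 4 steps. Step 10 lands at position 2 of the cycle → -4.
Third: linear, +6 per step → 67 at step 10.

(58,-4,67)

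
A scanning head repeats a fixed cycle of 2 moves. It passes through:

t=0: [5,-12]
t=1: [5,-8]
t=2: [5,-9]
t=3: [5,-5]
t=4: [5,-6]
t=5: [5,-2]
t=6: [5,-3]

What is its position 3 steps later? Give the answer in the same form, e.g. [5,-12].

[5,4]

Step-to-step displacements: [+0,+4], [+0,-1], [+0,+4], [+0,-1], [+0,+4], [+0,-1] — a repeating cycle of length 2.
step 7: apply [+0,+4] → [5,1]
step 8: apply [+0,-1] → [5,0]
step 9: apply [+0,+4] → [5,4]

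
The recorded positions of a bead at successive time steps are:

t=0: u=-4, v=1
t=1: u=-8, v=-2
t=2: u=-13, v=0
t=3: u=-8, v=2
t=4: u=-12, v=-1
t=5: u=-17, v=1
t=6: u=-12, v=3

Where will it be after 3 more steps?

Step-to-step displacements: (-4,-3), (-5,+2), (+5,+2), (-4,-3), (-5,+2), (+5,+2) — a repeating cycle of length 3.
step 7: apply (-4,-3) → u=-16, v=0
step 8: apply (-5,+2) → u=-21, v=2
step 9: apply (+5,+2) → u=-16, v=4

u=-16, v=4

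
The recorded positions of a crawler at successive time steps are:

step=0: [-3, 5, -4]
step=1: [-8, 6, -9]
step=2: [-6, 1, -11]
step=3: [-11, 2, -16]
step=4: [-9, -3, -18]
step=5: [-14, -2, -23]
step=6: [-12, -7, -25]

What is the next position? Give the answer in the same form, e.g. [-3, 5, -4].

Step-to-step displacements: [-5, +1, -5], [+2, -5, -2], [-5, +1, -5], [+2, -5, -2], [-5, +1, -5], [+2, -5, -2] — a repeating cycle of length 2.
step 7: apply [-5, +1, -5] → [-17, -6, -30]

[-17, -6, -30]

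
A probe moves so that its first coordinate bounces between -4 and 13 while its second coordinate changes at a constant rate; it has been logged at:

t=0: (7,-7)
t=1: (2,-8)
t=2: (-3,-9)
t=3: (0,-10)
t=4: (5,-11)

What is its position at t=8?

(1,-15)

The first coordinate reflects between -4 and 13, moving 5 per step.
  step 5: 5 → 10
  step 6: 10 → 11
  step 7: 11 → 6
  step 8: 6 → 1
The second coordinate changes by -1 each step: at step 8 it is -15.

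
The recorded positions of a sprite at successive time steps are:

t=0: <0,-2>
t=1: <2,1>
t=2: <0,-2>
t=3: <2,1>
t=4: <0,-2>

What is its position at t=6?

<0,-2>

The jumps are <+2,+3>, <-2,-3>, <+2,+3>, <-2,-3> — a geometric progression with ratio -1.
step 5: <0,-2> + <+2,+3> → <2,1>
step 6: <2,1> + <-2,-3> → <0,-2>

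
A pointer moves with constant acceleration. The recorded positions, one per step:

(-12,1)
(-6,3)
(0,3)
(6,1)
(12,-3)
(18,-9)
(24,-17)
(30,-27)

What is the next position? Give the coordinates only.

Successive displacements: (+6,+2), (+6,+0), (+6,-2), (+6,-4), (+6,-6), (+6,-8), (+6,-10) — each changes by (+0,-2).
step 8: (30,-27) + (+6,-12) → (36,-39)

(36,-39)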